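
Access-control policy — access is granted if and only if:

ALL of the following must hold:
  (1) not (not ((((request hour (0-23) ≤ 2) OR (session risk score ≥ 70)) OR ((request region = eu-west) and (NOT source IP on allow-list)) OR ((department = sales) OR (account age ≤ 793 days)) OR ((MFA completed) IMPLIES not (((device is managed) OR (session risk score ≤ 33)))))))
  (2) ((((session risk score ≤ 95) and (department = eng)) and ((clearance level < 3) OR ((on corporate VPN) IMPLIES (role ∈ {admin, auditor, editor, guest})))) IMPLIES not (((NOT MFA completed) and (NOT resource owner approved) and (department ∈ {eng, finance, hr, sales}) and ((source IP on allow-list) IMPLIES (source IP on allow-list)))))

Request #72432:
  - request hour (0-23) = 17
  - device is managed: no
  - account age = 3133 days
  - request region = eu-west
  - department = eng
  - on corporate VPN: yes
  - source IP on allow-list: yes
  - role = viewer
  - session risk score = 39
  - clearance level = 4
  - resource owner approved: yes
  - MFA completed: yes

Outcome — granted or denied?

Atomic conditions:
  request hour (0-23) ≤ 2: 17 ≤ 2 is false
  session risk score ≥ 70: 39 ≥ 70 is false
  request region = eu-west: eu-west == eu-west is true
  NOT source IP on allow-list: yes → false
  department = sales: eng == sales is false
  account age ≤ 793 days: 3133 ≤ 793 is false
  MFA completed: yes → true
  device is managed: no → false
  session risk score ≤ 33: 39 ≤ 33 is false
  session risk score ≤ 95: 39 ≤ 95 is true
  department = eng: eng == eng is true
  clearance level < 3: 4 < 3 is false
  on corporate VPN: yes → true
  role ∈ {admin, auditor, editor, guest}: viewer is not in the set → false
  NOT MFA completed: yes → false
  NOT resource owner approved: yes → false
  department ∈ {eng, finance, hr, sales}: eng is in the set → true
  source IP on allow-list: yes → true
Combine:
[1.1.1.1] false OR false = false
[1.1.1.2] true AND false = false
[1.1.1.3] false OR false = false
[1.1.1.4.2.1] false OR false = false
[1.1.1.4.2] NOT false = true
[1.1.1.4] true → true = true
[1.1.1] false OR false OR false OR true = true
[1.1] NOT true = false
[1] NOT false = true
[2.1.1] true AND true = true
[2.1.2.2] true → false = false
[2.1.2] false OR false = false
[2.1] true AND false = false
[2.2.1.4] true → true = true
[2.2.1] false AND false AND true AND true = false
[2.2] NOT false = true
[2] false → true (antecedent false ⇒ implication holds) = true
[root] true AND true = true
Overall: true → granted

Granted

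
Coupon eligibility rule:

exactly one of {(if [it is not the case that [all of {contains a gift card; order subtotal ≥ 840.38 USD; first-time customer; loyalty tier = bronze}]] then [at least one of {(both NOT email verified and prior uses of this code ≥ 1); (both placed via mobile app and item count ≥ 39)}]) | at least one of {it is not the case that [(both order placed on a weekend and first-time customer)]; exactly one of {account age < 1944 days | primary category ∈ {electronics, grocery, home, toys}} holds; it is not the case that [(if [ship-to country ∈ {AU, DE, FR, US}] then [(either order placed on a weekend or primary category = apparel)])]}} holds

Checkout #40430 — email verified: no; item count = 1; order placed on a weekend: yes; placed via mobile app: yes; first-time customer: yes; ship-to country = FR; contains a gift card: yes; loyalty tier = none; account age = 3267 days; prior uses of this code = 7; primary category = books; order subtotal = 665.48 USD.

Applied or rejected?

Atomic conditions:
  contains a gift card: yes → true
  order subtotal ≥ 840.38 USD: 665.48 ≥ 840.38 is false
  first-time customer: yes → true
  loyalty tier = bronze: none == bronze is false
  NOT email verified: no → true
  prior uses of this code ≥ 1: 7 ≥ 1 is true
  placed via mobile app: yes → true
  item count ≥ 39: 1 ≥ 39 is false
  order placed on a weekend: yes → true
  account age < 1944 days: 3267 < 1944 is false
  primary category ∈ {electronics, grocery, home, toys}: books is not in the set → false
  ship-to country ∈ {AU, DE, FR, US}: FR is in the set → true
  primary category = apparel: books == apparel is false
Combine:
[1.1.1] true AND false AND true AND false = false
[1.1] NOT false = true
[1.2.1] true AND true = true
[1.2.2] true AND false = false
[1.2] true OR false = true
[1] true → true = true
[2.1.1] true AND true = true
[2.1] NOT true = false
[2.2] exactly-one(false, false) = false
[2.3.1.2] true OR false = true
[2.3.1] true → true = true
[2.3] NOT true = false
[2] false OR false OR false = false
[root] exactly-one(true, false) = true
Overall: true → applied

Applied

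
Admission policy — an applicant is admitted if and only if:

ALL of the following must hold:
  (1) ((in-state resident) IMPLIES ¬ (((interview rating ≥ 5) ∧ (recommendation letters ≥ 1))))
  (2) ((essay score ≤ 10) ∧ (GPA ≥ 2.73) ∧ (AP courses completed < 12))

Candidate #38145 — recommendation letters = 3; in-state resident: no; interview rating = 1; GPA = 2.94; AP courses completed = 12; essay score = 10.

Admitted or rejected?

Rejected

Atomic conditions:
  in-state resident: no → false
  interview rating ≥ 5: 1 ≥ 5 is false
  recommendation letters ≥ 1: 3 ≥ 1 is true
  essay score ≤ 10: 10 ≤ 10 is true
  GPA ≥ 2.73: 2.94 ≥ 2.73 is true
  AP courses completed < 12: 12 < 12 is false
Combine:
[1.2.1] false AND true = false
[1.2] NOT false = true
[1] false → true (antecedent false ⇒ implication holds) = true
[2] true AND true AND false = false
[root] true AND false = false
Overall: false → rejected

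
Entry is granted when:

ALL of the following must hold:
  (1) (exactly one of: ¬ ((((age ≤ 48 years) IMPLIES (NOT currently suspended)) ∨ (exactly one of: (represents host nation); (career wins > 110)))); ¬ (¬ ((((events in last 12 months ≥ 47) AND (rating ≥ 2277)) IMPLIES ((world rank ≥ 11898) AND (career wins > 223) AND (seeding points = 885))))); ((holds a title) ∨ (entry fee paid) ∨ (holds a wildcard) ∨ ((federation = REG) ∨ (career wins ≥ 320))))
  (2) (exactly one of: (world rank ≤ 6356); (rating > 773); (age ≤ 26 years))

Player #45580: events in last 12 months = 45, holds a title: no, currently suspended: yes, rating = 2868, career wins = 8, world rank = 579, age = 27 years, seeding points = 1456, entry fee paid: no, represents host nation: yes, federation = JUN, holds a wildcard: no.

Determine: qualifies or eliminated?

Eliminated

Atomic conditions:
  age ≤ 48 years: 27 ≤ 48 is true
  NOT currently suspended: yes → false
  represents host nation: yes → true
  career wins > 110: 8 > 110 is false
  events in last 12 months ≥ 47: 45 ≥ 47 is false
  rating ≥ 2277: 2868 ≥ 2277 is true
  world rank ≥ 11898: 579 ≥ 11898 is false
  career wins > 223: 8 > 223 is false
  seeding points = 885: 1456 == 885 is false
  holds a title: no → false
  entry fee paid: no → false
  holds a wildcard: no → false
  federation = REG: JUN == REG is false
  career wins ≥ 320: 8 ≥ 320 is false
  world rank ≤ 6356: 579 ≤ 6356 is true
  rating > 773: 2868 > 773 is true
  age ≤ 26 years: 27 ≤ 26 is false
Combine:
[1.1.1.1] true → false = false
[1.1.1.2] exactly-one(true, false) = true
[1.1.1] false OR true = true
[1.1] NOT true = false
[1.2.1.1.1] false AND true = false
[1.2.1.1.2] false AND false AND false = false
[1.2.1.1] false → false (antecedent false ⇒ implication holds) = true
[1.2.1] NOT true = false
[1.2] NOT false = true
[1.3.4] false OR false = false
[1.3] false OR false OR false OR false = false
[1] exactly-one(false, true, false) = true
[2] exactly-one(true, true, false) = false
[root] true AND false = false
Overall: false → eliminated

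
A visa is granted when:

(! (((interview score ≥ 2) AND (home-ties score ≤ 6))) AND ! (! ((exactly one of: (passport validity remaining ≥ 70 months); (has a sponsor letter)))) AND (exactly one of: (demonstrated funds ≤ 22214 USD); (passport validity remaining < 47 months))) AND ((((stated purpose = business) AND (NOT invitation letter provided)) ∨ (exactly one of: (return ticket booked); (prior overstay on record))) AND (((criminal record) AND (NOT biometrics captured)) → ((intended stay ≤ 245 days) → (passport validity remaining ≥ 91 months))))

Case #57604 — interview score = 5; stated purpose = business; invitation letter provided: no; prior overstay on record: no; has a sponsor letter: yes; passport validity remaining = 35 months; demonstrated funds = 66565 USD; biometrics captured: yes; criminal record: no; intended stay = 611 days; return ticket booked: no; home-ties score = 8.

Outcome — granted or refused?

Granted

Atomic conditions:
  interview score ≥ 2: 5 ≥ 2 is true
  home-ties score ≤ 6: 8 ≤ 6 is false
  passport validity remaining ≥ 70 months: 35 ≥ 70 is false
  has a sponsor letter: yes → true
  demonstrated funds ≤ 22214 USD: 66565 ≤ 22214 is false
  passport validity remaining < 47 months: 35 < 47 is true
  stated purpose = business: business == business is true
  NOT invitation letter provided: no → true
  return ticket booked: no → false
  prior overstay on record: no → false
  criminal record: no → false
  NOT biometrics captured: yes → false
  intended stay ≤ 245 days: 611 ≤ 245 is false
  passport validity remaining ≥ 91 months: 35 ≥ 91 is false
Combine:
[1.1.1] true AND false = false
[1.1] NOT false = true
[1.2.1.1] exactly-one(false, true) = true
[1.2.1] NOT true = false
[1.2] NOT false = true
[1.3] exactly-one(false, true) = true
[1] true AND true AND true = true
[2.1.1] true AND true = true
[2.1.2] exactly-one(false, false) = false
[2.1] true OR false = true
[2.2.1] false AND false = false
[2.2.2] false → false (antecedent false ⇒ implication holds) = true
[2.2] false → true (antecedent false ⇒ implication holds) = true
[2] true AND true = true
[root] true AND true = true
Overall: true → granted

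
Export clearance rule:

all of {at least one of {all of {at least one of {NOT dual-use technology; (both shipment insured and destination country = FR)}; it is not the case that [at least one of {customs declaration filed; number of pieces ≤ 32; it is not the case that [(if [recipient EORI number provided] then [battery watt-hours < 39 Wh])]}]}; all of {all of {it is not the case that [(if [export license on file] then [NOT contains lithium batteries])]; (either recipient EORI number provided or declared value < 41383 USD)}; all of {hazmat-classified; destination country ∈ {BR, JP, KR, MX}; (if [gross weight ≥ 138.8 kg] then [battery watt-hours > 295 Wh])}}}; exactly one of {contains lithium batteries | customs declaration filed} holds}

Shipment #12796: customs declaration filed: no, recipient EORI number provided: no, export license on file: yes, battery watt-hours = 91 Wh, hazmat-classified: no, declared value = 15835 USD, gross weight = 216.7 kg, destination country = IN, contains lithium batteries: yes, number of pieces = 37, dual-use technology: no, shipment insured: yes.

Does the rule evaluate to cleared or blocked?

Atomic conditions:
  NOT dual-use technology: no → true
  shipment insured: yes → true
  destination country = FR: IN == FR is false
  customs declaration filed: no → false
  number of pieces ≤ 32: 37 ≤ 32 is false
  recipient EORI number provided: no → false
  battery watt-hours < 39 Wh: 91 < 39 is false
  export license on file: yes → true
  NOT contains lithium batteries: yes → false
  declared value < 41383 USD: 15835 < 41383 is true
  hazmat-classified: no → false
  destination country ∈ {BR, JP, KR, MX}: IN is not in the set → false
  gross weight ≥ 138.8 kg: 216.7 ≥ 138.8 is true
  battery watt-hours > 295 Wh: 91 > 295 is false
  contains lithium batteries: yes → true
Combine:
[1.1.1.2] true AND false = false
[1.1.1] true OR false = true
[1.1.2.1.3.1] false → false (antecedent false ⇒ implication holds) = true
[1.1.2.1.3] NOT true = false
[1.1.2.1] false OR false OR false = false
[1.1.2] NOT false = true
[1.1] true AND true = true
[1.2.1.1.1] true → false = false
[1.2.1.1] NOT false = true
[1.2.1.2] false OR true = true
[1.2.1] true AND true = true
[1.2.2.3] true → false = false
[1.2.2] false AND false AND false = false
[1.2] true AND false = false
[1] true OR false = true
[2] exactly-one(true, false) = true
[root] true AND true = true
Overall: true → cleared

Cleared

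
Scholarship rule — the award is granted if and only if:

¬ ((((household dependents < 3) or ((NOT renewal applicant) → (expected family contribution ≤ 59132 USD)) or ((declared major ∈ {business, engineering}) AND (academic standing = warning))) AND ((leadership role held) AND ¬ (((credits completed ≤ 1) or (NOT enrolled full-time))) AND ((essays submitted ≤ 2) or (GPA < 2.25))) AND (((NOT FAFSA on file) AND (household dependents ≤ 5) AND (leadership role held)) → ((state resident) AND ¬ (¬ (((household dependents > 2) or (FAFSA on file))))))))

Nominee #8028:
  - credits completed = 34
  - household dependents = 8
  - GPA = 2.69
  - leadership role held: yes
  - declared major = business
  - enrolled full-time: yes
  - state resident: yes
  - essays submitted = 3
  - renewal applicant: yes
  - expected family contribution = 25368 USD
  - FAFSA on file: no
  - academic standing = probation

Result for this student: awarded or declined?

Atomic conditions:
  household dependents < 3: 8 < 3 is false
  NOT renewal applicant: yes → false
  expected family contribution ≤ 59132 USD: 25368 ≤ 59132 is true
  declared major ∈ {business, engineering}: business is in the set → true
  academic standing = warning: probation == warning is false
  leadership role held: yes → true
  credits completed ≤ 1: 34 ≤ 1 is false
  NOT enrolled full-time: yes → false
  essays submitted ≤ 2: 3 ≤ 2 is false
  GPA < 2.25: 2.69 < 2.25 is false
  NOT FAFSA on file: no → true
  household dependents ≤ 5: 8 ≤ 5 is false
  state resident: yes → true
  household dependents > 2: 8 > 2 is true
  FAFSA on file: no → false
Combine:
[1.1.2] false → true (antecedent false ⇒ implication holds) = true
[1.1.3] true AND false = false
[1.1] false OR true OR false = true
[1.2.2.1] false OR false = false
[1.2.2] NOT false = true
[1.2.3] false OR false = false
[1.2] true AND true AND false = false
[1.3.1] true AND false AND true = false
[1.3.2.2.1.1] true OR false = true
[1.3.2.2.1] NOT true = false
[1.3.2.2] NOT false = true
[1.3.2] true AND true = true
[1.3] false → true (antecedent false ⇒ implication holds) = true
[1] true AND false AND true = false
[root] NOT false = true
Overall: true → awarded

Awarded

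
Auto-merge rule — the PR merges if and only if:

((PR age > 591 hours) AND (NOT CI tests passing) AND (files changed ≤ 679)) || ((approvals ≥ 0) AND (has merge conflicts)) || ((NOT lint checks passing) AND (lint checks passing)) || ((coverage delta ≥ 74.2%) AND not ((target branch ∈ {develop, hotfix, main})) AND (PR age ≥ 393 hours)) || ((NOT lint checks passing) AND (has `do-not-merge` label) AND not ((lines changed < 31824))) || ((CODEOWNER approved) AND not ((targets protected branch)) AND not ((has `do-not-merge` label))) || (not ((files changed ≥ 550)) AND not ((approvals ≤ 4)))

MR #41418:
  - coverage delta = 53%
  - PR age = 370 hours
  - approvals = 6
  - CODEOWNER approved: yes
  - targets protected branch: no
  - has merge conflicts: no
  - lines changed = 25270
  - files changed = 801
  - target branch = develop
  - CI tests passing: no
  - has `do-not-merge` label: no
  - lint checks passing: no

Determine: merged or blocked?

Merged

Atomic conditions:
  PR age > 591 hours: 370 > 591 is false
  NOT CI tests passing: no → true
  files changed ≤ 679: 801 ≤ 679 is false
  approvals ≥ 0: 6 ≥ 0 is true
  has merge conflicts: no → false
  NOT lint checks passing: no → true
  lint checks passing: no → false
  coverage delta ≥ 74.2%: 53 ≥ 74.2 is false
  target branch ∈ {develop, hotfix, main}: develop is in the set → true
  PR age ≥ 393 hours: 370 ≥ 393 is false
  has `do-not-merge` label: no → false
  lines changed < 31824: 25270 < 31824 is true
  CODEOWNER approved: yes → true
  targets protected branch: no → false
  files changed ≥ 550: 801 ≥ 550 is true
  approvals ≤ 4: 6 ≤ 4 is false
Combine:
[1] false AND true AND false = false
[2] true AND false = false
[3] true AND false = false
[4.2] NOT true = false
[4] false AND false AND false = false
[5.3] NOT true = false
[5] true AND false AND false = false
[6.2] NOT false = true
[6.3] NOT false = true
[6] true AND true AND true = true
[7.1] NOT true = false
[7.2] NOT false = true
[7] false AND true = false
[root] false OR false OR false OR false OR false OR true OR false = true
Overall: true → merged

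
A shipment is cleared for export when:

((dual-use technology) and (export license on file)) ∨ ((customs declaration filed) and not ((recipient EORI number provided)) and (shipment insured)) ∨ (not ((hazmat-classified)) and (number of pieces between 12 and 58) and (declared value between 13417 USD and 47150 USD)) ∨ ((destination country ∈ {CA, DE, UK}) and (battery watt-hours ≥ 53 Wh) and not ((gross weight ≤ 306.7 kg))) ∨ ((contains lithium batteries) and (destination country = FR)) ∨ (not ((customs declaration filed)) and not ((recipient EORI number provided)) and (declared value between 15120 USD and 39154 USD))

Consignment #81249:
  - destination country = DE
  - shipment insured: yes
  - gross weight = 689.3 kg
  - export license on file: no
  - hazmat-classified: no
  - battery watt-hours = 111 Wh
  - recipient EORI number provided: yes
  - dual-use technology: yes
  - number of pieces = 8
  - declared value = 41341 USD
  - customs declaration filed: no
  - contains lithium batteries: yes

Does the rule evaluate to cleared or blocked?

Cleared

Atomic conditions:
  dual-use technology: yes → true
  export license on file: no → false
  customs declaration filed: no → false
  recipient EORI number provided: yes → true
  shipment insured: yes → true
  hazmat-classified: no → false
  number of pieces between 12 and 58: 8 in [12, 58] is false
  declared value between 13417 USD and 47150 USD: 41341 in [13417, 47150] is true
  destination country ∈ {CA, DE, UK}: DE is in the set → true
  battery watt-hours ≥ 53 Wh: 111 ≥ 53 is true
  gross weight ≤ 306.7 kg: 689.3 ≤ 306.7 is false
  contains lithium batteries: yes → true
  destination country = FR: DE == FR is false
  declared value between 15120 USD and 39154 USD: 41341 in [15120, 39154] is false
Combine:
[1] true AND false = false
[2.2] NOT true = false
[2] false AND false AND true = false
[3.1] NOT false = true
[3] true AND false AND true = false
[4.3] NOT false = true
[4] true AND true AND true = true
[5] true AND false = false
[6.1] NOT false = true
[6.2] NOT true = false
[6] true AND false AND false = false
[root] false OR false OR false OR true OR false OR false = true
Overall: true → cleared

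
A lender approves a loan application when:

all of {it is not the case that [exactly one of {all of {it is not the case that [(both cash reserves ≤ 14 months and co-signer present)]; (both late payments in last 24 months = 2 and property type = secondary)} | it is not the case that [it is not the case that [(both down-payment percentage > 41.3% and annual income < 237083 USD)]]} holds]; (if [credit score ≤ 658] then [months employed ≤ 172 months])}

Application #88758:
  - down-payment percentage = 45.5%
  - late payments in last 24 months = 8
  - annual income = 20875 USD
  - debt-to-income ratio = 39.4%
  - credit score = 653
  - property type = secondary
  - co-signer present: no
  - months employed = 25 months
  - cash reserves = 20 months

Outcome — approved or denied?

Denied

Atomic conditions:
  cash reserves ≤ 14 months: 20 ≤ 14 is false
  co-signer present: no → false
  late payments in last 24 months = 2: 8 == 2 is false
  property type = secondary: secondary == secondary is true
  down-payment percentage > 41.3%: 45.5 > 41.3 is true
  annual income < 237083 USD: 20875 < 237083 is true
  credit score ≤ 658: 653 ≤ 658 is true
  months employed ≤ 172 months: 25 ≤ 172 is true
Combine:
[1.1.1.1.1] false AND false = false
[1.1.1.1] NOT false = true
[1.1.1.2] false AND true = false
[1.1.1] true AND false = false
[1.1.2.1.1] true AND true = true
[1.1.2.1] NOT true = false
[1.1.2] NOT false = true
[1.1] exactly-one(false, true) = true
[1] NOT true = false
[2] true → true = true
[root] false AND true = false
Overall: false → denied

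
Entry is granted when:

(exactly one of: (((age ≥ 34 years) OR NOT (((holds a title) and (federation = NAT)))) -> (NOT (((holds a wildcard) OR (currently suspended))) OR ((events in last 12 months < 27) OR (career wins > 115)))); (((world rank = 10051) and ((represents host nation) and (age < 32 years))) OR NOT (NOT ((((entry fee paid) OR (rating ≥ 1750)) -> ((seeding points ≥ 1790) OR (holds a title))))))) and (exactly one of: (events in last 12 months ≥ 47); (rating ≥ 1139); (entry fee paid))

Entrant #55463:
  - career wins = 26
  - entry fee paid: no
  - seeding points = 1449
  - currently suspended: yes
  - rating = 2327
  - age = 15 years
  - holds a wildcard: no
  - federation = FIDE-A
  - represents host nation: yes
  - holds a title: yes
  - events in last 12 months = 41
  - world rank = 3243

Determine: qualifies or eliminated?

Qualifies

Atomic conditions:
  age ≥ 34 years: 15 ≥ 34 is false
  holds a title: yes → true
  federation = NAT: FIDE-A == NAT is false
  holds a wildcard: no → false
  currently suspended: yes → true
  events in last 12 months < 27: 41 < 27 is false
  career wins > 115: 26 > 115 is false
  world rank = 10051: 3243 == 10051 is false
  represents host nation: yes → true
  age < 32 years: 15 < 32 is true
  entry fee paid: no → false
  rating ≥ 1750: 2327 ≥ 1750 is true
  seeding points ≥ 1790: 1449 ≥ 1790 is false
  events in last 12 months ≥ 47: 41 ≥ 47 is false
  rating ≥ 1139: 2327 ≥ 1139 is true
Combine:
[1.1.1.2.1] true AND false = false
[1.1.1.2] NOT false = true
[1.1.1] false OR true = true
[1.1.2.1.1] false OR true = true
[1.1.2.1] NOT true = false
[1.1.2.2] false OR false = false
[1.1.2] false OR false = false
[1.1] true → false = false
[1.2.1.2] true AND true = true
[1.2.1] false AND true = false
[1.2.2.1.1.1] false OR true = true
[1.2.2.1.1.2] false OR true = true
[1.2.2.1.1] true → true = true
[1.2.2.1] NOT true = false
[1.2.2] NOT false = true
[1.2] false OR true = true
[1] exactly-one(false, true) = true
[2] exactly-one(false, true, false) = true
[root] true AND true = true
Overall: true → qualifies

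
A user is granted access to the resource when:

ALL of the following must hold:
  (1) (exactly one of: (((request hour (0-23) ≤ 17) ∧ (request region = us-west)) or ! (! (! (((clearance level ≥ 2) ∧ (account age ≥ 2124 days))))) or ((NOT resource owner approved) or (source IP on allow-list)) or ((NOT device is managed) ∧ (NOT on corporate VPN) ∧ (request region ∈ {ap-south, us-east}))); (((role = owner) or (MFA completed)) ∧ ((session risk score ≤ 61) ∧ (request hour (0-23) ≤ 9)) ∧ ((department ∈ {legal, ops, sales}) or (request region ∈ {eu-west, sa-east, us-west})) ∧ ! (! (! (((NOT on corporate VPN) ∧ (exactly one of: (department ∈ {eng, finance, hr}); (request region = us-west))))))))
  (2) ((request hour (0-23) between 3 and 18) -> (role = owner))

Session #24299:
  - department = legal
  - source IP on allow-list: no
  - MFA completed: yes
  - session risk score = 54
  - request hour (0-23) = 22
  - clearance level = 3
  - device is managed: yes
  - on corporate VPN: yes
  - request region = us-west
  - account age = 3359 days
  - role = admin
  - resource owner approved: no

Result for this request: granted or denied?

Granted

Atomic conditions:
  request hour (0-23) ≤ 17: 22 ≤ 17 is false
  request region = us-west: us-west == us-west is true
  clearance level ≥ 2: 3 ≥ 2 is true
  account age ≥ 2124 days: 3359 ≥ 2124 is true
  NOT resource owner approved: no → true
  source IP on allow-list: no → false
  NOT device is managed: yes → false
  NOT on corporate VPN: yes → false
  request region ∈ {ap-south, us-east}: us-west is not in the set → false
  role = owner: admin == owner is false
  MFA completed: yes → true
  session risk score ≤ 61: 54 ≤ 61 is true
  request hour (0-23) ≤ 9: 22 ≤ 9 is false
  department ∈ {legal, ops, sales}: legal is in the set → true
  request region ∈ {eu-west, sa-east, us-west}: us-west is in the set → true
  department ∈ {eng, finance, hr}: legal is not in the set → false
  request hour (0-23) between 3 and 18: 22 in [3, 18] is false
Combine:
[1.1.1] false AND true = false
[1.1.2.1.1.1] true AND true = true
[1.1.2.1.1] NOT true = false
[1.1.2.1] NOT false = true
[1.1.2] NOT true = false
[1.1.3] true OR false = true
[1.1.4] false AND false AND false = false
[1.1] false OR false OR true OR false = true
[1.2.1] false OR true = true
[1.2.2] true AND false = false
[1.2.3] true OR true = true
[1.2.4.1.1.1.2] exactly-one(false, true) = true
[1.2.4.1.1.1] false AND true = false
[1.2.4.1.1] NOT false = true
[1.2.4.1] NOT true = false
[1.2.4] NOT false = true
[1.2] true AND false AND true AND true = false
[1] exactly-one(true, false) = true
[2] false → false (antecedent false ⇒ implication holds) = true
[root] true AND true = true
Overall: true → granted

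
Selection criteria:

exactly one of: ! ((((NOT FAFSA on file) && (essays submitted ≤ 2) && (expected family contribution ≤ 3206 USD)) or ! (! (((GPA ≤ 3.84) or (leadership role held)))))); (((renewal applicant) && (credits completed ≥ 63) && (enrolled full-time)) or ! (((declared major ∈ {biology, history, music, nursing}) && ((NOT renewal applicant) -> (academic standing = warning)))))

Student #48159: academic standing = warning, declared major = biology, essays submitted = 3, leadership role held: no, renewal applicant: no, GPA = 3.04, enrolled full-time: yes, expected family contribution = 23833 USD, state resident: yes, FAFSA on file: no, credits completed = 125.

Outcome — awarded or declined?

Declined

Atomic conditions:
  NOT FAFSA on file: no → true
  essays submitted ≤ 2: 3 ≤ 2 is false
  expected family contribution ≤ 3206 USD: 23833 ≤ 3206 is false
  GPA ≤ 3.84: 3.04 ≤ 3.84 is true
  leadership role held: no → false
  renewal applicant: no → false
  credits completed ≥ 63: 125 ≥ 63 is true
  enrolled full-time: yes → true
  declared major ∈ {biology, history, music, nursing}: biology is in the set → true
  NOT renewal applicant: no → true
  academic standing = warning: warning == warning is true
Combine:
[1.1.1] true AND false AND false = false
[1.1.2.1.1] true OR false = true
[1.1.2.1] NOT true = false
[1.1.2] NOT false = true
[1.1] false OR true = true
[1] NOT true = false
[2.1] false AND true AND true = false
[2.2.1.2] true → true = true
[2.2.1] true AND true = true
[2.2] NOT true = false
[2] false OR false = false
[root] exactly-one(false, false) = false
Overall: false → declined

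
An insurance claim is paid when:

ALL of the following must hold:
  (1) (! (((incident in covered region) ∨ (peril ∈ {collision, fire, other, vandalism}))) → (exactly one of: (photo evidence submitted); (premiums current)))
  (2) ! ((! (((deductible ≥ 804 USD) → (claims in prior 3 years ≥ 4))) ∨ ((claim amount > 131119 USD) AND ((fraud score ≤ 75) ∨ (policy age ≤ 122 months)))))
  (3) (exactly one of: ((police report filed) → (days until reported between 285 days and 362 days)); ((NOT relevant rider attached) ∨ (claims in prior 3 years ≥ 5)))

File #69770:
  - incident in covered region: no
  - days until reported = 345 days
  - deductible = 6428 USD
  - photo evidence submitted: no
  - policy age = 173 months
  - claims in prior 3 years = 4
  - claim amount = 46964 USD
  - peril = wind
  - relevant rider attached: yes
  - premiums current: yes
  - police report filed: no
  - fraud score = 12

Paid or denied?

Atomic conditions:
  incident in covered region: no → false
  peril ∈ {collision, fire, other, vandalism}: wind is not in the set → false
  photo evidence submitted: no → false
  premiums current: yes → true
  deductible ≥ 804 USD: 6428 ≥ 804 is true
  claims in prior 3 years ≥ 4: 4 ≥ 4 is true
  claim amount > 131119 USD: 46964 > 131119 is false
  fraud score ≤ 75: 12 ≤ 75 is true
  policy age ≤ 122 months: 173 ≤ 122 is false
  police report filed: no → false
  days until reported between 285 days and 362 days: 345 in [285, 362] is true
  NOT relevant rider attached: yes → false
  claims in prior 3 years ≥ 5: 4 ≥ 5 is false
Combine:
[1.1.1] false OR false = false
[1.1] NOT false = true
[1.2] exactly-one(false, true) = true
[1] true → true = true
[2.1.1.1] true → true = true
[2.1.1] NOT true = false
[2.1.2.2] true OR false = true
[2.1.2] false AND true = false
[2.1] false OR false = false
[2] NOT false = true
[3.1] false → true (antecedent false ⇒ implication holds) = true
[3.2] false OR false = false
[3] exactly-one(true, false) = true
[root] true AND true AND true = true
Overall: true → paid

Paid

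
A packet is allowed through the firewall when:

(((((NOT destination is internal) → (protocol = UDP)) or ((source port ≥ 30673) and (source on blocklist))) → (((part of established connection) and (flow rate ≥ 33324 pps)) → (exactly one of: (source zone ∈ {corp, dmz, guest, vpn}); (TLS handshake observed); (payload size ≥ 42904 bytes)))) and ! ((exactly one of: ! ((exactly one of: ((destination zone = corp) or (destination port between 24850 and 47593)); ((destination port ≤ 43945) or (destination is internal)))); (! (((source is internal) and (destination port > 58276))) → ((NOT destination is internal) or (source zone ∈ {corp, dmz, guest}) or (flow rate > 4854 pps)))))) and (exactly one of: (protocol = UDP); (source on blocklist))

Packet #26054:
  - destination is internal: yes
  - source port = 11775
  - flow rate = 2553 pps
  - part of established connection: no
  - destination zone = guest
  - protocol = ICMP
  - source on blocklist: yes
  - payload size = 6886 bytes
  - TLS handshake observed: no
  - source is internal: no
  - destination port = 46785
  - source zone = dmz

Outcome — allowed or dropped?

Atomic conditions:
  NOT destination is internal: yes → false
  protocol = UDP: ICMP == UDP is false
  source port ≥ 30673: 11775 ≥ 30673 is false
  source on blocklist: yes → true
  part of established connection: no → false
  flow rate ≥ 33324 pps: 2553 ≥ 33324 is false
  source zone ∈ {corp, dmz, guest, vpn}: dmz is in the set → true
  TLS handshake observed: no → false
  payload size ≥ 42904 bytes: 6886 ≥ 42904 is false
  destination zone = corp: guest == corp is false
  destination port between 24850 and 47593: 46785 in [24850, 47593] is true
  destination port ≤ 43945: 46785 ≤ 43945 is false
  destination is internal: yes → true
  source is internal: no → false
  destination port > 58276: 46785 > 58276 is false
  source zone ∈ {corp, dmz, guest}: dmz is in the set → true
  flow rate > 4854 pps: 2553 > 4854 is false
Combine:
[1.1.1.1] false → false (antecedent false ⇒ implication holds) = true
[1.1.1.2] false AND true = false
[1.1.1] true OR false = true
[1.1.2.1] false AND false = false
[1.1.2.2] exactly-one(true, false, false) = true
[1.1.2] false → true (antecedent false ⇒ implication holds) = true
[1.1] true → true = true
[1.2.1.1.1.1] false OR true = true
[1.2.1.1.1.2] false OR true = true
[1.2.1.1.1] exactly-one(true, true) = false
[1.2.1.1] NOT false = true
[1.2.1.2.1.1] false AND false = false
[1.2.1.2.1] NOT false = true
[1.2.1.2.2] false OR true OR false = true
[1.2.1.2] true → true = true
[1.2.1] exactly-one(true, true) = false
[1.2] NOT false = true
[1] true AND true = true
[2] exactly-one(false, true) = true
[root] true AND true = true
Overall: true → allowed

Allowed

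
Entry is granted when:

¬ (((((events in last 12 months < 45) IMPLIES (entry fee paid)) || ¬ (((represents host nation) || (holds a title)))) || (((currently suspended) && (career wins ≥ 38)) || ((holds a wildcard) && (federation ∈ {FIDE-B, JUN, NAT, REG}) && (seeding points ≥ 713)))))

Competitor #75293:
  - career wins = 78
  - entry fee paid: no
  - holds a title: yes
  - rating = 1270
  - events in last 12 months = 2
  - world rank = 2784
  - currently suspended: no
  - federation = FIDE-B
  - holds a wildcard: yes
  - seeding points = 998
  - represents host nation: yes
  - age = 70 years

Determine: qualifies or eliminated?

Eliminated

Atomic conditions:
  events in last 12 months < 45: 2 < 45 is true
  entry fee paid: no → false
  represents host nation: yes → true
  holds a title: yes → true
  currently suspended: no → false
  career wins ≥ 38: 78 ≥ 38 is true
  holds a wildcard: yes → true
  federation ∈ {FIDE-B, JUN, NAT, REG}: FIDE-B is in the set → true
  seeding points ≥ 713: 998 ≥ 713 is true
Combine:
[1.1.1] true → false = false
[1.1.2.1] true OR true = true
[1.1.2] NOT true = false
[1.1] false OR false = false
[1.2.1] false AND true = false
[1.2.2] true AND true AND true = true
[1.2] false OR true = true
[1] false OR true = true
[root] NOT true = false
Overall: false → eliminated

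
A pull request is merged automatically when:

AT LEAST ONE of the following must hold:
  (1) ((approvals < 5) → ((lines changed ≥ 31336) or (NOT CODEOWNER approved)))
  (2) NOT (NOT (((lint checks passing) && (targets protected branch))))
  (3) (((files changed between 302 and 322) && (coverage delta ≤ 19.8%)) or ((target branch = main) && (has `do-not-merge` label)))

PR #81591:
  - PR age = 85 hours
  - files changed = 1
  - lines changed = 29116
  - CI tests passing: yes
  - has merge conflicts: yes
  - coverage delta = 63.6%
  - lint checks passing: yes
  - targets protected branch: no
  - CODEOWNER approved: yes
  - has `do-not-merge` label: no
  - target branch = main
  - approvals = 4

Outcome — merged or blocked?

Atomic conditions:
  approvals < 5: 4 < 5 is true
  lines changed ≥ 31336: 29116 ≥ 31336 is false
  NOT CODEOWNER approved: yes → false
  lint checks passing: yes → true
  targets protected branch: no → false
  files changed between 302 and 322: 1 in [302, 322] is false
  coverage delta ≤ 19.8%: 63.6 ≤ 19.8 is false
  target branch = main: main == main is true
  has `do-not-merge` label: no → false
Combine:
[1.2] false OR false = false
[1] true → false = false
[2.1.1] true AND false = false
[2.1] NOT false = true
[2] NOT true = false
[3.1] false AND false = false
[3.2] true AND false = false
[3] false OR false = false
[root] false OR false OR false = false
Overall: false → blocked

Blocked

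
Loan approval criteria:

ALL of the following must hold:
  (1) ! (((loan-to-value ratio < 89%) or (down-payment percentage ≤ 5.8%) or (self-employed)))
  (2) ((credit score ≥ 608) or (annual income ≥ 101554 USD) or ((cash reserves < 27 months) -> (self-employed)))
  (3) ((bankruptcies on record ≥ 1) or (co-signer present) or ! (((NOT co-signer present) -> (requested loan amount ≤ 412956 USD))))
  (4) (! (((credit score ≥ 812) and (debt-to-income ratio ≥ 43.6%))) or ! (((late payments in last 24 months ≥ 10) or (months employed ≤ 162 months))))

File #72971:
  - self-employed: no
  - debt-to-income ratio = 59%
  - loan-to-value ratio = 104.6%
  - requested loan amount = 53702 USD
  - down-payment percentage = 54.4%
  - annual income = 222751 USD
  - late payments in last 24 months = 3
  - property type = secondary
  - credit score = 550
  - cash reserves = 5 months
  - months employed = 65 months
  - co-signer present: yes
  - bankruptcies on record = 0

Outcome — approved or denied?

Approved

Atomic conditions:
  loan-to-value ratio < 89%: 104.6 < 89 is false
  down-payment percentage ≤ 5.8%: 54.4 ≤ 5.8 is false
  self-employed: no → false
  credit score ≥ 608: 550 ≥ 608 is false
  annual income ≥ 101554 USD: 222751 ≥ 101554 is true
  cash reserves < 27 months: 5 < 27 is true
  bankruptcies on record ≥ 1: 0 ≥ 1 is false
  co-signer present: yes → true
  NOT co-signer present: yes → false
  requested loan amount ≤ 412956 USD: 53702 ≤ 412956 is true
  credit score ≥ 812: 550 ≥ 812 is false
  debt-to-income ratio ≥ 43.6%: 59 ≥ 43.6 is true
  late payments in last 24 months ≥ 10: 3 ≥ 10 is false
  months employed ≤ 162 months: 65 ≤ 162 is true
Combine:
[1.1] false OR false OR false = false
[1] NOT false = true
[2.3] true → false = false
[2] false OR true OR false = true
[3.3.1] false → true (antecedent false ⇒ implication holds) = true
[3.3] NOT true = false
[3] false OR true OR false = true
[4.1.1] false AND true = false
[4.1] NOT false = true
[4.2.1] false OR true = true
[4.2] NOT true = false
[4] true OR false = true
[root] true AND true AND true AND true = true
Overall: true → approved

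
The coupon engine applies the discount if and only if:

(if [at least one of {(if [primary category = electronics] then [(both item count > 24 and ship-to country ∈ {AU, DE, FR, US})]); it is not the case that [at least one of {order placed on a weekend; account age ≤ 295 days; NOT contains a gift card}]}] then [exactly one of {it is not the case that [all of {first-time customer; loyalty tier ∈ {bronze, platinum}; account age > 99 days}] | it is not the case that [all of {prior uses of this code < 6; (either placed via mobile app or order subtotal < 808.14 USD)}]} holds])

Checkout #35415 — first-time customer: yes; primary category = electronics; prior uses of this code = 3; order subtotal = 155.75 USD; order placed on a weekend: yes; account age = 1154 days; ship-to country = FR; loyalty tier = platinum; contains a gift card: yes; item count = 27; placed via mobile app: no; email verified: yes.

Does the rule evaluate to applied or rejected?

Rejected

Atomic conditions:
  primary category = electronics: electronics == electronics is true
  item count > 24: 27 > 24 is true
  ship-to country ∈ {AU, DE, FR, US}: FR is in the set → true
  order placed on a weekend: yes → true
  account age ≤ 295 days: 1154 ≤ 295 is false
  NOT contains a gift card: yes → false
  first-time customer: yes → true
  loyalty tier ∈ {bronze, platinum}: platinum is in the set → true
  account age > 99 days: 1154 > 99 is true
  prior uses of this code < 6: 3 < 6 is true
  placed via mobile app: no → false
  order subtotal < 808.14 USD: 155.75 < 808.14 is true
Combine:
[1.1.2] true AND true = true
[1.1] true → true = true
[1.2.1] true OR false OR false = true
[1.2] NOT true = false
[1] true OR false = true
[2.1.1] true AND true AND true = true
[2.1] NOT true = false
[2.2.1.2] false OR true = true
[2.2.1] true AND true = true
[2.2] NOT true = false
[2] exactly-one(false, false) = false
[root] true → false = false
Overall: false → rejected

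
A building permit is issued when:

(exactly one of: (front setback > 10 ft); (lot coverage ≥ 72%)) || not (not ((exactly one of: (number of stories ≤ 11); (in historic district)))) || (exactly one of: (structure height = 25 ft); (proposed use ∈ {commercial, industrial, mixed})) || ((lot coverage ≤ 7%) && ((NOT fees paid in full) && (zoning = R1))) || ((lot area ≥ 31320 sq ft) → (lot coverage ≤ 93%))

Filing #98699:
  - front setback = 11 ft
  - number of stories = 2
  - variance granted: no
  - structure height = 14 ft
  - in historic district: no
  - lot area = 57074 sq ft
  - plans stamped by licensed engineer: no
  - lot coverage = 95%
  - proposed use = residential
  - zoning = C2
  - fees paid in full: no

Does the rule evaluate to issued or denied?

Atomic conditions:
  front setback > 10 ft: 11 > 10 is true
  lot coverage ≥ 72%: 95 ≥ 72 is true
  number of stories ≤ 11: 2 ≤ 11 is true
  in historic district: no → false
  structure height = 25 ft: 14 == 25 is false
  proposed use ∈ {commercial, industrial, mixed}: residential is not in the set → false
  lot coverage ≤ 7%: 95 ≤ 7 is false
  NOT fees paid in full: no → true
  zoning = R1: C2 == R1 is false
  lot area ≥ 31320 sq ft: 57074 ≥ 31320 is true
  lot coverage ≤ 93%: 95 ≤ 93 is false
Combine:
[1] exactly-one(true, true) = false
[2.1.1] exactly-one(true, false) = true
[2.1] NOT true = false
[2] NOT false = true
[3] exactly-one(false, false) = false
[4.2] true AND false = false
[4] false AND false = false
[5] true → false = false
[root] false OR true OR false OR false OR false = true
Overall: true → issued

Issued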